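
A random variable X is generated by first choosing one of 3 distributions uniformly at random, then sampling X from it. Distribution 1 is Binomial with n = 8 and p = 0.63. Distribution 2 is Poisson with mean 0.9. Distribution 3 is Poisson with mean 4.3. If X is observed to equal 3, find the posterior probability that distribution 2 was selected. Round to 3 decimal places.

0.151

Likelihoods P(X=3 | ·): 1: 0.0970998; 2: 0.0493982; 3: 0.179799.
Posterior ∝ prior × likelihood. Numerator for 2: 0.333333·0.0493982 = 0.0164661.
Normalizing constant: 0.333333·0.0970998 + 0.333333·0.0493982 + 0.333333·0.179799 = 0.108766.
P(2 | observation) = 0.0164661 / 0.108766 = 0.15139.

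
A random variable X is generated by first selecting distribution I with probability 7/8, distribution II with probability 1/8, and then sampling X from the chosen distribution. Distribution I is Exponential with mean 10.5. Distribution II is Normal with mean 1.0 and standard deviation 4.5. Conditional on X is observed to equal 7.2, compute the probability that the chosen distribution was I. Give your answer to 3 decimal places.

0.907

Likelihoods f(7.2 | ·): I: 0.0479743; II: 0.0343157.
Posterior ∝ prior × likelihood. Numerator for I: 0.875·0.0479743 = 0.0419775.
Normalizing constant: 0.875·0.0479743 + 0.125·0.0343157 = 0.046267.
P(I | observation) = 0.0419775 / 0.046267 = 0.907289.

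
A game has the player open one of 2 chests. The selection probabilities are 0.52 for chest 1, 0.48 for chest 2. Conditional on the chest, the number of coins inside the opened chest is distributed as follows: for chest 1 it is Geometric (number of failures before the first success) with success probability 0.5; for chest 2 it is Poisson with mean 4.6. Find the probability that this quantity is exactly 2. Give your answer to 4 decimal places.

Conditional on each chest, P(X = 2): 1: 0.125; 2: 0.106348.
By total probability, P(X = 2) = 0.52·0.125 + 0.48·0.106348 = 0.116047.

0.1160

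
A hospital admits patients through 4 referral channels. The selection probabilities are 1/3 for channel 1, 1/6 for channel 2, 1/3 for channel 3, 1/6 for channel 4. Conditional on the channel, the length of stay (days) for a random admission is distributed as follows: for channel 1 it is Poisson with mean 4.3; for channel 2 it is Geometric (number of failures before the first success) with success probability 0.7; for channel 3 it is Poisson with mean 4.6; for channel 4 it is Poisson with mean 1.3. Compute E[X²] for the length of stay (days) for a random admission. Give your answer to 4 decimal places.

16.8143

For each component E[X²] = Var + (mean)², giving 1: 22.79; 2: 0.795918; 3: 25.76; 4: 2.99.
Overall E[X²] = 0.333333·22.79 + 0.166667·0.795918 + 0.333333·25.76 + 0.166667·2.99 = 16.8143.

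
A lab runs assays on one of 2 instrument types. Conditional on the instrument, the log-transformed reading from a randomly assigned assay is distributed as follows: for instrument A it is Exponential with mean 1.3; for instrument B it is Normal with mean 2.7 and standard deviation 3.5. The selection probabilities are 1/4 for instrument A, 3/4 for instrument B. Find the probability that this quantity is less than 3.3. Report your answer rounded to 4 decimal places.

Conditional on each instrument, P(X < 3.3): A: 0.921012; B: 0.568057.
By total probability, P(X < 3.3) = 0.25·0.921012 + 0.75·0.568057 = 0.656295.

0.6563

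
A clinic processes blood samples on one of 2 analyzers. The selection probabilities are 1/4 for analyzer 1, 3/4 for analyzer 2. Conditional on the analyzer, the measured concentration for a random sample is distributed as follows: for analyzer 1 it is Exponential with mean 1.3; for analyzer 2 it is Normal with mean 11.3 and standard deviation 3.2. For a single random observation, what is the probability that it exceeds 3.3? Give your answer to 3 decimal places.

Conditional on each analyzer, P(X > 3.3): 1: 0.0789878; 2: 0.99379.
By total probability, P(X > 3.3) = 0.25·0.0789878 + 0.75·0.99379 = 0.76509.

0.765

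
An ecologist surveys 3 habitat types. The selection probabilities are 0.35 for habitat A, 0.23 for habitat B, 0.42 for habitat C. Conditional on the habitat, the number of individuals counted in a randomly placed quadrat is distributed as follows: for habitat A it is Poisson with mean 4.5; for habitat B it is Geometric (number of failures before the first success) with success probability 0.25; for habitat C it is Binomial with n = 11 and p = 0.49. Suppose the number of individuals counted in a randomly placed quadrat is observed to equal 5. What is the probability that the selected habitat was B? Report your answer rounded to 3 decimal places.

Likelihoods P(X=5 | ·): A: 0.170827; B: 0.0593262; C: 0.229638.
Posterior ∝ prior × likelihood. Numerator for B: 0.23·0.0593262 = 0.013645.
Normalizing constant: 0.35·0.170827 + 0.23·0.0593262 + 0.42·0.229638 = 0.169882.
P(B | observation) = 0.013645 / 0.169882 = 0.0803204.

0.080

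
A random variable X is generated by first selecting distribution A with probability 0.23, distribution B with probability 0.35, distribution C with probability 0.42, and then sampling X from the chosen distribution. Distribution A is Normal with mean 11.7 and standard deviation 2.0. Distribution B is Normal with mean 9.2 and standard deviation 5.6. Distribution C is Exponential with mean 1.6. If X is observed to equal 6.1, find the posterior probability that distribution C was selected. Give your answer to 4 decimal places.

0.2064

Likelihoods f(6.1 | ·): A: 0.00395773; B: 0.0611194; C: 0.013808.
Posterior ∝ prior × likelihood. Numerator for C: 0.42·0.013808 = 0.00579938.
Normalizing constant: 0.23·0.00395773 + 0.35·0.0611194 + 0.42·0.013808 = 0.0281015.
P(C | observation) = 0.00579938 / 0.0281015 = 0.206373.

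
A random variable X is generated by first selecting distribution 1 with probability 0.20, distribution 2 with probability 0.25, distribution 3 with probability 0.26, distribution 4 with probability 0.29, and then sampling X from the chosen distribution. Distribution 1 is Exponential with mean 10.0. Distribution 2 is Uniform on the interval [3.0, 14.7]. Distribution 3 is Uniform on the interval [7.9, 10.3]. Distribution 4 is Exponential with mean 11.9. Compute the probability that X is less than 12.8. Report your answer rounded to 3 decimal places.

0.805

Conditional on each component, P(X < 12.8): 1: 0.721963; 2: 0.837607; 3: 1; 4: 0.658917.
By total probability, P(X < 12.8) = 0.2·0.721963 + 0.25·0.837607 + 0.26·1 + 0.29·0.658917 = 0.80488.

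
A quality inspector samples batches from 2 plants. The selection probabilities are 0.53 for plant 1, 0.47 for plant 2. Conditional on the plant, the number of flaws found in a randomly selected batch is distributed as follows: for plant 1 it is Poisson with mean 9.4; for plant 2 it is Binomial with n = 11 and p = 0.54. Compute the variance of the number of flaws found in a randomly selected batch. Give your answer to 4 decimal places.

Per component, 1: μ=9.4, E[X²]=97.76; 2: μ=5.94, E[X²]=38.016.
E[X] = 0.53·9.4 + 0.47·5.94 = 7.7738.
E[X²] = 0.53·97.76 + 0.47·38.016 = 69.6803.
Var(X) = E[X²] − (E[X])² = 69.6803 − 60.432 = 9.24835.

9.2484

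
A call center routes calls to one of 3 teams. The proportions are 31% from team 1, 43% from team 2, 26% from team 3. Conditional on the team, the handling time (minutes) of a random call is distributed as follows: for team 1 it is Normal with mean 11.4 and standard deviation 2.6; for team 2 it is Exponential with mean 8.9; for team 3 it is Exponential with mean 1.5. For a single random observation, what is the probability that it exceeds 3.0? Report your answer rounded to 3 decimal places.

0.652

Conditional on each team, P(X > 3.0): 1: 0.999383; 2: 0.713853; 3: 0.135335.
By total probability, P(X > 3.0) = 0.31·0.999383 + 0.43·0.713853 + 0.26·0.135335 = 0.651952.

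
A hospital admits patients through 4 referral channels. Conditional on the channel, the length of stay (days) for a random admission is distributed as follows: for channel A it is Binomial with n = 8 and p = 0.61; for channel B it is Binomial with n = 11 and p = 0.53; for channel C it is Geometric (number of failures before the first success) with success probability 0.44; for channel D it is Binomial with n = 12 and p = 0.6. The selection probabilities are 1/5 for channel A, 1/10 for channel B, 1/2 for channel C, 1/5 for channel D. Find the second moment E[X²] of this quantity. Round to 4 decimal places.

For each component E[X²] = Var + (mean)², giving A: 25.7176; B: 36.729; C: 4.5124; D: 54.72.
Overall E[X²] = 0.2·25.7176 + 0.1·36.729 + 0.5·4.5124 + 0.2·54.72 = 22.0166.

22.0166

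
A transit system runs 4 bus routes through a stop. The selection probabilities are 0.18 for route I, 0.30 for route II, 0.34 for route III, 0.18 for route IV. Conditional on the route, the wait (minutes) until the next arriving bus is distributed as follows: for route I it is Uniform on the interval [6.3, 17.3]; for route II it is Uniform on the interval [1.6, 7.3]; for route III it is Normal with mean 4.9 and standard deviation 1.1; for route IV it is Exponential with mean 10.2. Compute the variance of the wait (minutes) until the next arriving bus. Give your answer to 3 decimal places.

31.205

Per component, I: μ=11.8, E[X²]=149.323; II: μ=4.45, E[X²]=22.51; III: μ=4.9, E[X²]=25.22; IV: μ=10.2, E[X²]=208.08.
E[X] = 0.18·11.8 + 0.3·4.45 + 0.34·4.9 + 0.18·10.2 = 6.961.
E[X²] = 0.18·149.323 + 0.3·22.51 + 0.34·25.22 + 0.18·208.08 = 79.6604.
Var(X) = E[X²] − (E[X])² = 79.6604 − 48.4555 = 31.2049.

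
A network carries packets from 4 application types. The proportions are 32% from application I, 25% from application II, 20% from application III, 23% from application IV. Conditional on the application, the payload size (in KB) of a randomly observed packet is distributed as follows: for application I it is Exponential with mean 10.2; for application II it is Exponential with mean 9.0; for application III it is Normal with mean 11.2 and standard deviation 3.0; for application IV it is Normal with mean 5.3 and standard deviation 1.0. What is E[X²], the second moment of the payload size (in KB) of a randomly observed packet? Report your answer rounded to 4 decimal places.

140.6643

For each component E[X²] = Var + (mean)², giving I: 208.08; II: 162; III: 134.44; IV: 29.09.
Overall E[X²] = 0.32·208.08 + 0.25·162 + 0.2·134.44 + 0.23·29.09 = 140.664.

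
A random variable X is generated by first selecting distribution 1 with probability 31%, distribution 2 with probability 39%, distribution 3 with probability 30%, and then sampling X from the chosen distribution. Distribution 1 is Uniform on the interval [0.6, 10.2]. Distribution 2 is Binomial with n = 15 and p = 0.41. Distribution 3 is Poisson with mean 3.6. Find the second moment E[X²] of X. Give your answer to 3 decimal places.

For each component E[X²] = Var + (mean)², giving 1: 36.84; 2: 41.451; 3: 16.56.
Overall E[X²] = 0.31·36.84 + 0.39·41.451 + 0.3·16.56 = 32.5543.

32.554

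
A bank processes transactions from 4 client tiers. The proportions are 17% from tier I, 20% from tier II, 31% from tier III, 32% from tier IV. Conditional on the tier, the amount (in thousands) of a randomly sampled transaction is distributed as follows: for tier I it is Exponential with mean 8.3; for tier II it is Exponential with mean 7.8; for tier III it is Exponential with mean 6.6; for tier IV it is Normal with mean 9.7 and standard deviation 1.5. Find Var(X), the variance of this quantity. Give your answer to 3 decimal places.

39.644

Per component, I: μ=8.3, E[X²]=137.78; II: μ=7.8, E[X²]=121.68; III: μ=6.6, E[X²]=87.12; IV: μ=9.7, E[X²]=96.34.
E[X] = 0.17·8.3 + 0.2·7.8 + 0.31·6.6 + 0.32·9.7 = 8.121.
E[X²] = 0.17·137.78 + 0.2·121.68 + 0.31·87.12 + 0.32·96.34 = 105.595.
Var(X) = E[X²] − (E[X])² = 105.595 − 65.9506 = 39.644.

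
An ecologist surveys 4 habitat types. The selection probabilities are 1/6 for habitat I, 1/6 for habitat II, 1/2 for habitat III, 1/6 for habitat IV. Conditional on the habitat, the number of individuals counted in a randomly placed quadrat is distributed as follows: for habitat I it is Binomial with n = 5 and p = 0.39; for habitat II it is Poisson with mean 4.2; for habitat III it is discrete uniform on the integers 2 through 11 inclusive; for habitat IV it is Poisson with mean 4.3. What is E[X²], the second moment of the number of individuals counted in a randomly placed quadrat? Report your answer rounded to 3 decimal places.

33.520

For each component E[X²] = Var + (mean)², giving I: 4.992; II: 21.84; III: 50.5; IV: 22.79.
Overall E[X²] = 0.166667·4.992 + 0.166667·21.84 + 0.5·50.5 + 0.166667·22.79 = 33.5203.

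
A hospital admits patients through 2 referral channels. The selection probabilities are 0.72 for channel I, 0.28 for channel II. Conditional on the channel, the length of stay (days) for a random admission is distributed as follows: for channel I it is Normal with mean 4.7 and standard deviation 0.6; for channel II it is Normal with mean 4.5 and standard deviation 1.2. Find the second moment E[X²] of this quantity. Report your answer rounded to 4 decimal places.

For each component E[X²] = Var + (mean)², giving I: 22.45; II: 21.69.
Overall E[X²] = 0.72·22.45 + 0.28·21.69 = 22.2372.

22.2372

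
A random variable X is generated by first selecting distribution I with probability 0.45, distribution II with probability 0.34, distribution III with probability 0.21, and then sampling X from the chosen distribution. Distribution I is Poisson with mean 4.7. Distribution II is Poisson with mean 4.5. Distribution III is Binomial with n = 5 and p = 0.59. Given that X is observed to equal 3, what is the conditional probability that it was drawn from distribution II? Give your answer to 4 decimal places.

0.2858

Likelihoods P(X=3 | ·): I: 0.157383; II: 0.168718; III: 0.345242.
Posterior ∝ prior × likelihood. Numerator for II: 0.34·0.168718 = 0.0573641.
Normalizing constant: 0.45·0.157383 + 0.34·0.168718 + 0.21·0.345242 = 0.200687.
P(II | observation) = 0.0573641 / 0.200687 = 0.285838.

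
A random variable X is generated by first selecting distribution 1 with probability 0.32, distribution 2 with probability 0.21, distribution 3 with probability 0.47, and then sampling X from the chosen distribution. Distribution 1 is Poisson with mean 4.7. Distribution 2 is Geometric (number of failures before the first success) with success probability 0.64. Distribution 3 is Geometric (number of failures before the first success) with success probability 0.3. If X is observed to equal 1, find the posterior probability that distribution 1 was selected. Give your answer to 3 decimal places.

0.085

Likelihoods P(X=1 | ·): 1: 0.0427478; 2: 0.2304; 3: 0.21.
Posterior ∝ prior × likelihood. Numerator for 1: 0.32·0.0427478 = 0.0136793.
Normalizing constant: 0.32·0.0427478 + 0.21·0.2304 + 0.47·0.21 = 0.160763.
P(1 | observation) = 0.0136793 / 0.160763 = 0.0850897.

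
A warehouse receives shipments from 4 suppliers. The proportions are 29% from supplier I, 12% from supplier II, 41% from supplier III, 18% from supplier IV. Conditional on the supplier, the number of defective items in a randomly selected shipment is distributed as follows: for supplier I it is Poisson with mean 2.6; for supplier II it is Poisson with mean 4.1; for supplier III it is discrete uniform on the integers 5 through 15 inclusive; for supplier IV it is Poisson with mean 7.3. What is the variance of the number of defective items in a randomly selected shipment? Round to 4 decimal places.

Per component, I: μ=2.6, E[X²]=9.36; II: μ=4.1, E[X²]=20.91; III: μ=10, E[X²]=110; IV: μ=7.3, E[X²]=60.59.
E[X] = 0.29·2.6 + 0.12·4.1 + 0.41·10 + 0.18·7.3 = 6.66.
E[X²] = 0.29·9.36 + 0.12·20.91 + 0.41·110 + 0.18·60.59 = 61.2298.
Var(X) = E[X²] − (E[X])² = 61.2298 − 44.3556 = 16.8742.

16.8742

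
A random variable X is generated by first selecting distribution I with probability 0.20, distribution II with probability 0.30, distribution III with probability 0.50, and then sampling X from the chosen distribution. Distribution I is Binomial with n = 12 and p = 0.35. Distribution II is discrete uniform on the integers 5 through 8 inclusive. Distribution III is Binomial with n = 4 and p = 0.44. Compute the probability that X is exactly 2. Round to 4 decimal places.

Conditional on each component, P(X = 2): I: 0.108846; II: 0; III: 0.364278.
By total probability, P(X = 2) = 0.2·0.108846 + 0.3·0 + 0.5·0.364278 = 0.203908.

0.2039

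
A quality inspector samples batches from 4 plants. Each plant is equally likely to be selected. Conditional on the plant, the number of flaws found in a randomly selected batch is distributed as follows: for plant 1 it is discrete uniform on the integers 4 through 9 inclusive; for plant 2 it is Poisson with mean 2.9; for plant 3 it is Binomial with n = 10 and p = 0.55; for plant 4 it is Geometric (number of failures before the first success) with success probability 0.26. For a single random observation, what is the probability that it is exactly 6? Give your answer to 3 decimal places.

Conditional on each plant, P(X = 6): 1: 0.166667; 2: 0.0454571; 3: 0.238367; 4: 0.0426937.
By total probability, P(X = 6) = 0.25·0.166667 + 0.25·0.0454571 + 0.25·0.238367 + 0.25·0.0426937 = 0.123296.

0.123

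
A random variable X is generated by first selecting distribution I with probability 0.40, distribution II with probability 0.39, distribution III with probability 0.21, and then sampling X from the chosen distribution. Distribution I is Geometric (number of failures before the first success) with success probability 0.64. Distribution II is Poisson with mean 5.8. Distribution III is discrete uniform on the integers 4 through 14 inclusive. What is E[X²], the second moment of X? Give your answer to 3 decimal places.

34.970

For each component E[X²] = Var + (mean)², giving I: 1.19531; II: 39.44; III: 91.
Overall E[X²] = 0.4·1.19531 + 0.39·39.44 + 0.21·91 = 34.9697.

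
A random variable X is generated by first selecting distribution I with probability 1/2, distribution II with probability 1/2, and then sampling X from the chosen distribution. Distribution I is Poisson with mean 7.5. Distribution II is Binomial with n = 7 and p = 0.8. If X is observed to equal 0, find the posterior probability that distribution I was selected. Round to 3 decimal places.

Likelihoods P(X=0 | ·): I: 0.000553084; II: 1.28e-05.
Posterior ∝ prior × likelihood. Numerator for I: 0.5·0.000553084 = 0.000276542.
Normalizing constant: 0.5·0.000553084 + 0.5·1.28e-05 = 0.000282942.
P(I | observation) = 0.000276542 / 0.000282942 = 0.977381.

0.977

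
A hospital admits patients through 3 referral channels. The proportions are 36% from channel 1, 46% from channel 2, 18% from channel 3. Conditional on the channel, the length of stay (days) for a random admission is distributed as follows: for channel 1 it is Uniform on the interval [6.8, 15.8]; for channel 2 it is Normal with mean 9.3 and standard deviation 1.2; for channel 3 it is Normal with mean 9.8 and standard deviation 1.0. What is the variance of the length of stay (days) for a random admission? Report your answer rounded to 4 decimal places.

4.1013

Per component, 1: μ=11.3, E[X²]=134.44; 2: μ=9.3, E[X²]=87.93; 3: μ=9.8, E[X²]=97.04.
E[X] = 0.36·11.3 + 0.46·9.3 + 0.18·9.8 = 10.11.
E[X²] = 0.36·134.44 + 0.46·87.93 + 0.18·97.04 = 106.313.
Var(X) = E[X²] − (E[X])² = 106.313 − 102.212 = 4.1013.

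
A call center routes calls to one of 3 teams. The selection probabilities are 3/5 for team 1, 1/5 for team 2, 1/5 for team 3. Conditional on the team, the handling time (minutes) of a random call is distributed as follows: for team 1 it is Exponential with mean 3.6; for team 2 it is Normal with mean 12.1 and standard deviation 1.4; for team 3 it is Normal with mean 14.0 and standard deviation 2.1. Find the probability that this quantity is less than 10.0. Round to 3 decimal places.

0.582

Conditional on each team, P(X < 10.0): 1: 0.937823; 2: 0.0668072; 3: 0.0284055.
By total probability, P(X < 10.0) = 0.6·0.937823 + 0.2·0.0668072 + 0.2·0.0284055 = 0.581737.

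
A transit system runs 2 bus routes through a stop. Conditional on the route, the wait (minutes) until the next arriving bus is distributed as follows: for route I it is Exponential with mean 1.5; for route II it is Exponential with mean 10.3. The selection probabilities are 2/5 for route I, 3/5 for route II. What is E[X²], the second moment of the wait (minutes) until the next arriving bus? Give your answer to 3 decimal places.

129.108

For each component E[X²] = Var + (mean)², giving I: 4.5; II: 212.18.
Overall E[X²] = 0.4·4.5 + 0.6·212.18 = 129.108.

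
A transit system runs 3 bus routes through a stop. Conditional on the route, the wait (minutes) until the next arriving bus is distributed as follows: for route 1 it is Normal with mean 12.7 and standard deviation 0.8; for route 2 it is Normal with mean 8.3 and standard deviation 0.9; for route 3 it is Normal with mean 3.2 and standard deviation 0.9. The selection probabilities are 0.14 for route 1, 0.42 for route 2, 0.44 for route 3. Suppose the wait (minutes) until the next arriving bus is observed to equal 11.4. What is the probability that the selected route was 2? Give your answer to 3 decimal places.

0.026

Likelihoods f(11.4 | ·): 1: 0.133173; 2: 0.00117595; 3: 4.17605e-19.
Posterior ∝ prior × likelihood. Numerator for 2: 0.42·0.00117595 = 0.0004939.
Normalizing constant: 0.14·0.133173 + 0.42·0.00117595 + 0.44·4.17605e-19 = 0.0191381.
P(2 | observation) = 0.0004939 / 0.0191381 = 0.0258072.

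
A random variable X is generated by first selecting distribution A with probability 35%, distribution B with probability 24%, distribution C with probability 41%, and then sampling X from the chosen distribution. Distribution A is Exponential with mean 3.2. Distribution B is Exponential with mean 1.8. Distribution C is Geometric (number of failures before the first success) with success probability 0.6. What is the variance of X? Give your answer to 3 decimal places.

6.029

Per component, A: μ=3.2, E[X²]=20.48; B: μ=1.8, E[X²]=6.48; C: μ=0.666667, E[X²]=1.55556.
E[X] = 0.35·3.2 + 0.24·1.8 + 0.41·0.666667 = 1.82533.
E[X²] = 0.35·20.48 + 0.24·6.48 + 0.41·1.55556 = 9.36098.
Var(X) = E[X²] − (E[X])² = 9.36098 − 3.33184 = 6.02914.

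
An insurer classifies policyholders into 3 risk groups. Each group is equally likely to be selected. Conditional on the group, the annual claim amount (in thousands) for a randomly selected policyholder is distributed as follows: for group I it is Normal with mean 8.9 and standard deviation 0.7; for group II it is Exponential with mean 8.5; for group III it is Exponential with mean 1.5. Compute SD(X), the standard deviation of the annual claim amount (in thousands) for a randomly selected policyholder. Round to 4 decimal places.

6.0451

Per component, I: μ=8.9, E[X²]=79.7; II: μ=8.5, E[X²]=144.5; III: μ=1.5, E[X²]=4.5.
E[X] = 0.333333·8.9 + 0.333333·8.5 + 0.333333·1.5 = 6.3.
E[X²] = 0.333333·79.7 + 0.333333·144.5 + 0.333333·4.5 = 76.2333.
Var(X) = E[X²] − (E[X])² = 76.2333 − 39.69 = 36.5433.
SD(X) = √36.5433 = 6.04511.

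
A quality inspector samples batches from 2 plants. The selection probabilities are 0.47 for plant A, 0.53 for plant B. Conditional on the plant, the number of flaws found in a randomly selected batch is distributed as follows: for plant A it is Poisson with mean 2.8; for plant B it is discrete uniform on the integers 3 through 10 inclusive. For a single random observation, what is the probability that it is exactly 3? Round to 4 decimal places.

0.1708

Conditional on each plant, P(X = 3): A: 0.222484; B: 0.125.
By total probability, P(X = 3) = 0.47·0.222484 + 0.53·0.125 = 0.170817.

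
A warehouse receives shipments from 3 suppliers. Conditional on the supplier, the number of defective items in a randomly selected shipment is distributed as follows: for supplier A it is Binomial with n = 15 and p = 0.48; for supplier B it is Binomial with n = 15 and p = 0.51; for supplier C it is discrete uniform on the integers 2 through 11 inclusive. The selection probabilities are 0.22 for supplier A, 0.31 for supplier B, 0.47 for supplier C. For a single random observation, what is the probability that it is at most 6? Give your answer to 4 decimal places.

Conditional on each supplier, P(X ≤ 6): A: 0.360649; B: 0.276694; C: 0.5.
By total probability, P(X ≤ 6) = 0.22·0.360649 + 0.31·0.276694 + 0.47·0.5 = 0.400118.

0.4001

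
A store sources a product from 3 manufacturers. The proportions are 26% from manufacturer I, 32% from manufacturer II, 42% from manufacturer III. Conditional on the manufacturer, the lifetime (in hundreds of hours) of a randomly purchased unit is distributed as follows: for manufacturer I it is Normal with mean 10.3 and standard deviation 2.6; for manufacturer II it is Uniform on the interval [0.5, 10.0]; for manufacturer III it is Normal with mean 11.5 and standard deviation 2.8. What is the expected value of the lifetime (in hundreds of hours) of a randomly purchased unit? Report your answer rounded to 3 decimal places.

9.188

Component means — I: 10.3; II: 5.25; III: 11.5.
E[X] = 0.26·10.3 + 0.32·5.25 + 0.42·11.5 = 9.188.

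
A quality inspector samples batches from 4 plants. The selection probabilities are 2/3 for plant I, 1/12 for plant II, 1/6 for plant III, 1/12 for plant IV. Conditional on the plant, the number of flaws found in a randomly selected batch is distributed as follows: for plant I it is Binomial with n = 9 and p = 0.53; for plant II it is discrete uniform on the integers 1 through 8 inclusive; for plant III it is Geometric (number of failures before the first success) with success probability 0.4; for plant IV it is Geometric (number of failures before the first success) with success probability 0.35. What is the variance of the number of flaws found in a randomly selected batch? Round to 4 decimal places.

4.8381

Per component, I: μ=4.77, E[X²]=24.9948; II: μ=4.5, E[X²]=25.5; III: μ=1.5, E[X²]=6; IV: μ=1.85714, E[X²]=8.7551.
E[X] = 0.666667·4.77 + 0.0833333·4.5 + 0.166667·1.5 + 0.0833333·1.85714 = 3.95976.
E[X²] = 0.666667·24.9948 + 0.0833333·25.5 + 0.166667·6 + 0.0833333·8.7551 = 20.5178.
Var(X) = E[X²] − (E[X])² = 20.5178 − 15.6797 = 4.83808.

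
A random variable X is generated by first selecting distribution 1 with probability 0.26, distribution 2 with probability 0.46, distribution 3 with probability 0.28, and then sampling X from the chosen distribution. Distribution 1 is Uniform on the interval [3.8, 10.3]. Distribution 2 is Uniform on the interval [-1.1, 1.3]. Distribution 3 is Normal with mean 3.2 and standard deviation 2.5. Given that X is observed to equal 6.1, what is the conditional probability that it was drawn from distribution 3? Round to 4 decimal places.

Likelihoods f(6.1 | ·): 1: 0.153846; 2: 0; 3: 0.0814286.
Posterior ∝ prior × likelihood. Numerator for 3: 0.28·0.0814286 = 0.0228.
Normalizing constant: 0.26·0.153846 + 0.46·0 + 0.28·0.0814286 = 0.0628.
P(3 | observation) = 0.0228 / 0.0628 = 0.363057.

0.3631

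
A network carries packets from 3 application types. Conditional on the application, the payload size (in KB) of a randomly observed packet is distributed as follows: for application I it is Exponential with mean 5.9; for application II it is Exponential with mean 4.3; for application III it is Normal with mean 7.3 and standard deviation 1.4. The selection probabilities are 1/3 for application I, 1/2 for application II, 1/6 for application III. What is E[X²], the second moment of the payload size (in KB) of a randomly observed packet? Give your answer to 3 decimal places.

For each component E[X²] = Var + (mean)², giving I: 69.62; II: 36.98; III: 55.25.
Overall E[X²] = 0.333333·69.62 + 0.5·36.98 + 0.166667·55.25 = 50.905.

50.905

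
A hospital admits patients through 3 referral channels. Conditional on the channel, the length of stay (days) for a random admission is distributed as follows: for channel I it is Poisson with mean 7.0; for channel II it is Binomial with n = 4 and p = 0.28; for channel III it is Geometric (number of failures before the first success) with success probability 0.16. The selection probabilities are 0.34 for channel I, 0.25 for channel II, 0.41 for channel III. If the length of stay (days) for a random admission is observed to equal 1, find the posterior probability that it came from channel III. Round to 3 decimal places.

0.341

Likelihoods P(X=1 | ·): I: 0.00638317; II: 0.418038; III: 0.1344.
Posterior ∝ prior × likelihood. Numerator for III: 0.41·0.1344 = 0.055104.
Normalizing constant: 0.34·0.00638317 + 0.25·0.418038 + 0.41·0.1344 = 0.161784.
P(III | observation) = 0.055104 / 0.161784 = 0.340603.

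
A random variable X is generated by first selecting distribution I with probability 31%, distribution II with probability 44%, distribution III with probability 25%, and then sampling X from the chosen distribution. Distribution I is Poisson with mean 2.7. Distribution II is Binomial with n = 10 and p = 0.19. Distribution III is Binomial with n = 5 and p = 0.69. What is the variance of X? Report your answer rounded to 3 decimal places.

2.177

Per component, I: μ=2.7, E[X²]=9.99; II: μ=1.9, E[X²]=5.149; III: μ=3.45, E[X²]=12.972.
E[X] = 0.31·2.7 + 0.44·1.9 + 0.25·3.45 = 2.5355.
E[X²] = 0.31·9.99 + 0.44·5.149 + 0.25·12.972 = 8.60546.
Var(X) = E[X²] − (E[X])² = 8.60546 − 6.42876 = 2.1767.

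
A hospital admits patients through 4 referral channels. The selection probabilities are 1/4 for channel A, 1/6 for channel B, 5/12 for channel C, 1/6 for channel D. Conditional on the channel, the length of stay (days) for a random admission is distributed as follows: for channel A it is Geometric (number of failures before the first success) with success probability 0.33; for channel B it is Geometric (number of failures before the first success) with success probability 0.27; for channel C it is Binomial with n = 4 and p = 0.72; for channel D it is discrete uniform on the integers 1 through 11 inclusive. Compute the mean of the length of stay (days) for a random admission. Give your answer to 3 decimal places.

3.158

Component means — A: 2.0303; B: 2.7037; C: 2.88; D: 6.
E[X] = 0.25·2.0303 + 0.166667·2.7037 + 0.416667·2.88 + 0.166667·6 = 3.15819.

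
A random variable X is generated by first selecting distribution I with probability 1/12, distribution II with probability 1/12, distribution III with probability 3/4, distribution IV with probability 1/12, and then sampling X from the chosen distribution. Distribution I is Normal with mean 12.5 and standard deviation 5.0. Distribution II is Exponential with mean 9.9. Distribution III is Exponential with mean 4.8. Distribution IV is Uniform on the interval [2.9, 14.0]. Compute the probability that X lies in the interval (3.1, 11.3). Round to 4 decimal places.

0.4491

Conditional on each component, P(3.1 < X < 11.3): I: 0.375111; II: 0.411787; III: 0.429253; IV: 0.738739.
By total probability, P(3.1 < X < 11.3) = 0.0833333·0.375111 + 0.0833333·0.411787 + 0.75·0.429253 + 0.0833333·0.738739 = 0.449076.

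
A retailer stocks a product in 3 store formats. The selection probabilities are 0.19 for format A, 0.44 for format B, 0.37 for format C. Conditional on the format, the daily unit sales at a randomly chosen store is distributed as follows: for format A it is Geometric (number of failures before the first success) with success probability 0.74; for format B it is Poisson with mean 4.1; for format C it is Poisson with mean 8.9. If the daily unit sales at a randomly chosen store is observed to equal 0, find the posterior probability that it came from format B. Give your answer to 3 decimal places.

0.049

Likelihoods P(X=0 | ·): A: 0.74; B: 0.0165727; C: 0.000136389.
Posterior ∝ prior × likelihood. Numerator for B: 0.44·0.0165727 = 0.00729198.
Normalizing constant: 0.19·0.74 + 0.44·0.0165727 + 0.37·0.000136389 = 0.147942.
P(B | observation) = 0.00729198 / 0.147942 = 0.0492893.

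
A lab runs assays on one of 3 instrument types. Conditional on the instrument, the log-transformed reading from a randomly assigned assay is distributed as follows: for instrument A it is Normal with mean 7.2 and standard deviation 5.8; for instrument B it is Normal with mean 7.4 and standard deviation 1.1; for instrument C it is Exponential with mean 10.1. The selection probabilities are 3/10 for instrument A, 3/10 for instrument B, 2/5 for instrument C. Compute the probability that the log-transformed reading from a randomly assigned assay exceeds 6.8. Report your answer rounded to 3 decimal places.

Conditional on each instrument, P(X > 6.8): A: 0.527491; B: 0.70728; C: 0.510039.
By total probability, P(X > 6.8) = 0.3·0.527491 + 0.3·0.70728 + 0.4·0.510039 = 0.574447.

0.574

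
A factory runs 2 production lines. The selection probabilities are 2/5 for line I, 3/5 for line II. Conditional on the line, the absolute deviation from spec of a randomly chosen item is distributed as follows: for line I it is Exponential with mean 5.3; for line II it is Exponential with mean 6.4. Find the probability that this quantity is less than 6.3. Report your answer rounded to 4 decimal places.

Conditional on each line, P(X < 6.3): I: 0.695377; II: 0.626327.
By total probability, P(X < 6.3) = 0.4·0.695377 + 0.6·0.626327 = 0.653947.

0.6539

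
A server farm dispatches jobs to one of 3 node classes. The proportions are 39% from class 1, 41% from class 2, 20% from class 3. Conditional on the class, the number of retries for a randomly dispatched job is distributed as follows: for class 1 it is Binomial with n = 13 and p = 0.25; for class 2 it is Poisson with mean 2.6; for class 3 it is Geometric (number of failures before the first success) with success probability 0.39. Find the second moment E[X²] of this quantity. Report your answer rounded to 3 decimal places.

For each component E[X²] = Var + (mean)², giving 1: 13; 2: 9.36; 3: 6.45694.
Overall E[X²] = 0.39·13 + 0.41·9.36 + 0.2·6.45694 = 10.199.

10.199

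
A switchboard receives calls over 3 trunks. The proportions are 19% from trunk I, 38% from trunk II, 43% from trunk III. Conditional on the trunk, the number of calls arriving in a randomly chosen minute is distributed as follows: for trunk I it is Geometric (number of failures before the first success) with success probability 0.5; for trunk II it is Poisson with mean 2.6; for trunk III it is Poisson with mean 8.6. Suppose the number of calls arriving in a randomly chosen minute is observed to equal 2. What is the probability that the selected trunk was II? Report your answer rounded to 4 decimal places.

0.7815

Likelihoods P(X=2 | ·): I: 0.125; II: 0.251045; III: 0.00680823.
Posterior ∝ prior × likelihood. Numerator for II: 0.38·0.251045 = 0.095397.
Normalizing constant: 0.19·0.125 + 0.38·0.251045 + 0.43·0.00680823 = 0.122075.
P(II | observation) = 0.095397 / 0.122075 = 0.781465.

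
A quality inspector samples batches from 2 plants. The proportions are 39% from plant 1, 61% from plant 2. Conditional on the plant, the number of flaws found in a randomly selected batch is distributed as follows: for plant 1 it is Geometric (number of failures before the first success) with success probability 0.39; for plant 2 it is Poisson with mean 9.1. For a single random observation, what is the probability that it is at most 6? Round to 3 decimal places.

Conditional on each plant, P(X ≤ 6): 1: 0.968573; 2: 0.197823.
By total probability, P(X ≤ 6) = 0.39·0.968573 + 0.61·0.197823 = 0.498415.

0.498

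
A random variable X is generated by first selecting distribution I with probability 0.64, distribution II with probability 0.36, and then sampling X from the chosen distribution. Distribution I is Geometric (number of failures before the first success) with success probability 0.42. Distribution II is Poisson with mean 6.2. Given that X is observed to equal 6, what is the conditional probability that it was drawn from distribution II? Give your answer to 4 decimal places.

0.8492

Likelihoods P(X=6 | ·): I: 0.0159889; II: 0.1601.
Posterior ∝ prior × likelihood. Numerator for II: 0.36·0.1601 = 0.0576361.
Normalizing constant: 0.64·0.0159889 + 0.36·0.1601 = 0.0678689.
P(II | observation) = 0.0576361 / 0.0678689 = 0.849226.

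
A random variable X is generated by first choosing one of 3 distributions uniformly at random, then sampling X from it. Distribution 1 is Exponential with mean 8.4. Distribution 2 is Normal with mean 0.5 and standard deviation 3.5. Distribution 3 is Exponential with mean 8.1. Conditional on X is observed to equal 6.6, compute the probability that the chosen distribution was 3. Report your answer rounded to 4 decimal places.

0.4083

Likelihoods f(6.6 | ·): 1: 0.0542612; 2: 0.0249601; 3: 0.054657.
Posterior ∝ prior × likelihood. Numerator for 3: 0.333333·0.054657 = 0.018219.
Normalizing constant: 0.333333·0.0542612 + 0.333333·0.0249601 + 0.333333·0.054657 = 0.0446261.
P(3 | observation) = 0.018219 / 0.0446261 = 0.408259.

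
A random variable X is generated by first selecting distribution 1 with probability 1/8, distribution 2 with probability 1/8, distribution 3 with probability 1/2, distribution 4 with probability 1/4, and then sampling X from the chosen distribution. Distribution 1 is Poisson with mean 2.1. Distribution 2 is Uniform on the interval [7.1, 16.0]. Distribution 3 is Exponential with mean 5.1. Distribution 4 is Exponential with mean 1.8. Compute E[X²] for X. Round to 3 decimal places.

45.944

For each component E[X²] = Var + (mean)², giving 1: 6.51; 2: 140.003; 3: 52.02; 4: 6.48.
Overall E[X²] = 0.125·6.51 + 0.125·140.003 + 0.5·52.02 + 0.25·6.48 = 45.9442.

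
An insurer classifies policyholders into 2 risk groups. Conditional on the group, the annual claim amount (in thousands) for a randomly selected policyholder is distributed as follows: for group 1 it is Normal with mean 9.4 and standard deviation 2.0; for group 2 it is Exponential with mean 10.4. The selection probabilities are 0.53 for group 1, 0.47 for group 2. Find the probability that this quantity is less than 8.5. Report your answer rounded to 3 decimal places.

0.435

Conditional on each group, P(X < 8.5): 1: 0.326355; 2: 0.558381.
By total probability, P(X < 8.5) = 0.53·0.326355 + 0.47·0.558381 = 0.435407.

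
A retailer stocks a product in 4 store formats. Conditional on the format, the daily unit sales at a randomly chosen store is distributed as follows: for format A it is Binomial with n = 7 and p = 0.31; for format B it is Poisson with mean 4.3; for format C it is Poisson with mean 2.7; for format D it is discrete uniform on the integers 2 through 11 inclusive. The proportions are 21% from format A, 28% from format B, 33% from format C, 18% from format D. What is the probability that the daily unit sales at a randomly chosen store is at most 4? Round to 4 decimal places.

0.7015

Conditional on each format, P(X ≤ 4): A: 0.966815; B: 0.570438; C: 0.862908; D: 0.3.
By total probability, P(X ≤ 4) = 0.21·0.966815 + 0.28·0.570438 + 0.33·0.862908 + 0.18·0.3 = 0.701513.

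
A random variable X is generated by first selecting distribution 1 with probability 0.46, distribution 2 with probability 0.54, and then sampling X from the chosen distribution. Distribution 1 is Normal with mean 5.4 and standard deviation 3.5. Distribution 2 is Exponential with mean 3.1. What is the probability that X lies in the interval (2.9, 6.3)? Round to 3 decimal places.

Conditional on each component, P(2.9 < X < 6.3): 1: 0.36394; 2: 0.261357.
By total probability, P(2.9 < X < 6.3) = 0.46·0.36394 + 0.54·0.261357 = 0.308545.

0.309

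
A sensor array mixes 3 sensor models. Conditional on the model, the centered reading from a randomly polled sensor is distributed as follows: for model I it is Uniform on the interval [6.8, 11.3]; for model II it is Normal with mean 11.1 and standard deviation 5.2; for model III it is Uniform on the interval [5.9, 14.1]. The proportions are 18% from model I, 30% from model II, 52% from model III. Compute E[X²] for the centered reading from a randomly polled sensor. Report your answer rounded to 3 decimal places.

For each component E[X²] = Var + (mean)², giving I: 83.59; II: 150.25; III: 105.603.
Overall E[X²] = 0.18·83.59 + 0.3·150.25 + 0.52·105.603 = 115.035.

115.035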